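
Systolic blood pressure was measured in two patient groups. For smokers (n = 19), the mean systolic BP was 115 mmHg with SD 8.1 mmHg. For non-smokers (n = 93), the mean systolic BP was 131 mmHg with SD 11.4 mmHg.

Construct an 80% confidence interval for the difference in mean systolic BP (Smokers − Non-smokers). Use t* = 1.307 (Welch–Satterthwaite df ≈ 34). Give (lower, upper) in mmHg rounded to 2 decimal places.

(-18.88, -13.12)

Standard errors of each mean: 8.1/√19 = 1.8583 and 11.4/√93 = 1.1821.
SE(x̄₁ − x̄₂) = √(1.8583² + 1.1821²) = 2.2024 for independent samples with unequal variances.
With t* = 1.307, the margin is 1.307 × 2.2024 = 2.8785.
x̄₁ − x̄₂ = 115 − 131 = -16.0000; the interval is -16.0000 ± 2.8785 = (-18.88, -13.12).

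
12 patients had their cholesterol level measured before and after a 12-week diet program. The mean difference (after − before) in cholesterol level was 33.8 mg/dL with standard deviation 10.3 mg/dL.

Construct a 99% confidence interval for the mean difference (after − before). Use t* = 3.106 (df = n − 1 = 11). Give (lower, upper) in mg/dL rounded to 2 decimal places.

Paired design: SE = s_d/√n = 10.3/√12 = 2.9734.
t* = 3.106; margin of error = 3.106 × 2.9734 = 9.2354.
33.8 ± 9.2354 → (24.56, 43.04).

(24.56, 43.04)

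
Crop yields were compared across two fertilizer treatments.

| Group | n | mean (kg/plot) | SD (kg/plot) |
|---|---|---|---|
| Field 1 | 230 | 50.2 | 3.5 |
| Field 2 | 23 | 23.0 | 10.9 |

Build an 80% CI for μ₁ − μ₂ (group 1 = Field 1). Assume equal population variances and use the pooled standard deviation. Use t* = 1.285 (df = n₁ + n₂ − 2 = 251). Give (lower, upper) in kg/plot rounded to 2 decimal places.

Pooled variance s_p² = [229·3.5² + 22·10.9²] / (230+23−2) = 21.5899, so s_p = 4.6465.
SE_diff = s_p·√(1/n₁ + 1/n₂) = 4.6465·√(1/230 + 1/23) = 1.0162.
t* = 1.285; margin = 1.285 × 1.0162 = 1.3058.
Difference = 50.2 − 23.0 = 27.2000.
27.2000 ± 1.3058 → (25.89, 28.51).

(25.89, 28.51)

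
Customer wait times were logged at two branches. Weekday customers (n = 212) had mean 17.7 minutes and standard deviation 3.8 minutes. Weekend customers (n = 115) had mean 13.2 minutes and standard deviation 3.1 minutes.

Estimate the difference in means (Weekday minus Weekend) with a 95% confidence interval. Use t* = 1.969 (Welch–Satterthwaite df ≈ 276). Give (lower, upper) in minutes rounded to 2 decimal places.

SE₁ = s₁/√n₁ = 3.8/√212 = 0.2610; SE₂ = 3.1/√115 = 0.2891.
Independent samples, unequal variances: SE_diff = √(SE₁² + SE₂²) = √(0.068121 + 0.08357881) = 0.3895.
t* = 1.969, so margin of error = 1.969 × 0.3895 = 0.7669.
Difference in means = 17.7 − 13.2 = 4.5000.
4.5000 ± 0.7669 → (3.73, 5.27).

(3.73, 5.27)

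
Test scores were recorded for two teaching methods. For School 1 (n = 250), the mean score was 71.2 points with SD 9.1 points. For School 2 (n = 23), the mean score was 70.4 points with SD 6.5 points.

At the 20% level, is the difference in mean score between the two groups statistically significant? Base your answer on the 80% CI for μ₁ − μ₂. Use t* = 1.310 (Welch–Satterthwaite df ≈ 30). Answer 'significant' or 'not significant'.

Per-group SEs: s₁/√n₁ = 9.1/√250 = 0.5755, s₂/√n₂ = 6.5/√23 = 1.3553.
Unpooled SE of the difference: √(0.33120025 + 1.83683809) = 1.4724.
Margin of error = t* · SE = 1.310 × 1.4724 = 1.9288.
x̄₁ − x̄₂ = 71.2 − 70.4 = 0.8000.
CI: 0.8000 ± 1.9288 = (-1.1288, 2.7288).
The interval (-1.1288, 2.7288) contains 0, so the difference is not significant.

not significant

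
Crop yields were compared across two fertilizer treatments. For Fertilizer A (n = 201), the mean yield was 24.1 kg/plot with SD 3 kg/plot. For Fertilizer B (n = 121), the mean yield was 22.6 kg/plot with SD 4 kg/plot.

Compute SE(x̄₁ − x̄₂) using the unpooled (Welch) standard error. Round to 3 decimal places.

0.421

SE₁ = s₁/√n₁ = 3/√201 = 0.2116; SE₂ = 4/√121 = 0.3636.
Independent samples, unequal variances: SE_diff = √(SE₁² + SE₂²) = √(0.04477456 + 0.13220496) = 0.4207.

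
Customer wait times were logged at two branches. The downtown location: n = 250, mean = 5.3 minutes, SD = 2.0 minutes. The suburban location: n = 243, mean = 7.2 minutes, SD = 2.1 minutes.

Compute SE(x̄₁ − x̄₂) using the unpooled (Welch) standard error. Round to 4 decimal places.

0.1848

Standard errors of each mean: 2.0/√250 = 0.1265 and 2.1/√243 = 0.1347.
SE(x̄₁ − x̄₂) = √(0.1265² + 0.1347²) = 0.1848 for independent samples with unequal variances.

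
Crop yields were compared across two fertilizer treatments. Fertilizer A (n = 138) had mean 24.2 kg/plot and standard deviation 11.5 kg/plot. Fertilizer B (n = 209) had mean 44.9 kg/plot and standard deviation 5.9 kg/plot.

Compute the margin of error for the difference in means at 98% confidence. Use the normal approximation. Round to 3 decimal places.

2.467

SE₁ = s₁/√n₁ = 11.5/√138 = 0.9789; SE₂ = 5.9/√209 = 0.4081.
Independent samples, unequal variances: SE_diff = √(SE₁² + SE₂²) = √(0.95824521 + 0.16654561) = 1.0606.
z* = 2.326, so margin of error = 2.326 × 1.0606 = 2.4670.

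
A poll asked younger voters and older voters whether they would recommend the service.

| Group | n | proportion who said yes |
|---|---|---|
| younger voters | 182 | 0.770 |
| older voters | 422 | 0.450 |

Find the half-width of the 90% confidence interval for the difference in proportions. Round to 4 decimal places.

Each SE is √(p̂(1−p̂)/n): √(0.7700·0.2300/182) = 0.03119 and √(0.4500·0.5500/422) = 0.02422.
SE(p̂₁ − p̂₂) = √(SE₁² + SE₂²) = √(0.0009728161 + 0.0005866084) = 0.03949, since the two samples are independent.
At 90% confidence z* = 1.645; margin = 1.645 × 0.03949 = 0.06496.

0.0650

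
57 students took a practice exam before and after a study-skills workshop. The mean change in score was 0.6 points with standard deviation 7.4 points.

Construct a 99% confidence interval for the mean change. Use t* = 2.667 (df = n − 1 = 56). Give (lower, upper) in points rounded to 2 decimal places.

Paired design: SE = s_d/√n = 7.4/√57 = 0.9802.
t* = 2.667; margin of error = 2.667 × 0.9802 = 2.6142.
0.6 ± 2.6142 → (-2.01, 3.21).

(-2.01, 3.21)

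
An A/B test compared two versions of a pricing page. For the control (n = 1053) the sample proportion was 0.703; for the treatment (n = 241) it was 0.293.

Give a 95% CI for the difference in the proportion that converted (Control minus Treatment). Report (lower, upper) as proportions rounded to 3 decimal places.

SE₁ = √(p̂₁(1−p̂₁)/n₁) = √(0.7030·0.2970/1053) = 0.01408; SE₂ = √(0.2930·0.7070/241) = 0.02932.
Independent samples: SE of the difference = √(SE₁² + SE₂²) = √(0.0001982464 + 0.0008596624) = 0.03253.
z* for 95% confidence is 1.960, so the margin of error is 1.960 × 0.03253 = 0.06376.
Point estimate p̂₁ − p̂₂ = 0.7030 − 0.2930 = 0.4100.
0.4100 ± 0.06376 → (0.346, 0.474).

(0.346, 0.474)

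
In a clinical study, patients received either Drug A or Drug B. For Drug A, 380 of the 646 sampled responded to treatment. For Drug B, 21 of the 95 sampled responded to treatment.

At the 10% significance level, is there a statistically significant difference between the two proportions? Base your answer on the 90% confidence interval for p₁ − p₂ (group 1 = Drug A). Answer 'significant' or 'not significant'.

significant

Sample proportions: 380/646 = 0.5882, 21/95 = 0.2211.
Each SE is √(p̂(1−p̂)/n): √(0.5882·0.4118/646) = 0.01936 and √(0.2211·0.7789/95) = 0.04258.
SE(p̂₁ − p̂₂) = √(SE₁² + SE₂²) = √(0.0003748096 + 0.0018130564) = 0.04677, since the two samples are independent.
At 90% confidence z* = 1.645; margin = 1.645 × 0.04677 = 0.07694.
The difference is 0.5882 − 0.2211 = 0.3671, so the interval is 0.3671 ± 0.07694 = (0.29016, 0.44404).
The interval (0.29016, 0.44404) does not contain 0, so the difference is significant.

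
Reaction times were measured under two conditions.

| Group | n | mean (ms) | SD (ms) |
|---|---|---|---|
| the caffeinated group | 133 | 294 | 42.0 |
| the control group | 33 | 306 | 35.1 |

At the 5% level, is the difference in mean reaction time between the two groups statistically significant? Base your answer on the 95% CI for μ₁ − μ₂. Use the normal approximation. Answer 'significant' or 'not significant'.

Per-group SEs: s₁/√n₁ = 42.0/√133 = 3.6419, s₂/√n₂ = 35.1/√33 = 6.1101.
Unpooled SE of the difference: √(13.26343561 + 37.33332201) = 7.1131.
Margin of error = z* · SE = 1.960 × 7.1131 = 13.9417.
x̄₁ − x̄₂ = 294 − 306 = -12.0000.
CI: -12.0000 ± 13.9417 = (-25.9417, 1.9417).
The interval (-25.9417, 1.9417) contains 0, so the difference is not significant.

not significant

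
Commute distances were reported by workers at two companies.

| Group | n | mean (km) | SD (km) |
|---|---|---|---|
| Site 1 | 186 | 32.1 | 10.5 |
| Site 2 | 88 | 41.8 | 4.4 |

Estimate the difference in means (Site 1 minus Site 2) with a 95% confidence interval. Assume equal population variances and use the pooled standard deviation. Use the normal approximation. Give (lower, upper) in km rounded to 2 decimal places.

s_p = √[((n₁−1)s₁² + (n₂−1)s₂²)/(n₁+n₂−2)] = √[(185·10.5² + 87·4.4²)/272] = 9.0099.
SE = 9.0099·√(1/186 + 1/88) = 1.1657.
With z* = 1.960, margin = 1.960 × 1.1657 = 2.2848.
x̄₁ − x̄₂ = 32.1 − 41.8 = -9.7000; interval -9.7000 ± 2.2848 = (-11.98, -7.42).

(-11.98, -7.42)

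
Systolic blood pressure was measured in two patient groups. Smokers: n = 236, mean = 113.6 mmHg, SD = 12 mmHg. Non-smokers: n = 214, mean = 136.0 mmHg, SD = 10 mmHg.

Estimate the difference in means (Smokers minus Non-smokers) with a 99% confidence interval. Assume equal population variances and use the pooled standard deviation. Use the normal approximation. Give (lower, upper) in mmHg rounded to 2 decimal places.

Pooled variance s_p² = [235·12² + 213·10²] / (236+214−2) = 123.0804, so s_p = 11.0942.
SE_diff = s_p·√(1/n₁ + 1/n₂) = 11.0942·√(1/236 + 1/214) = 1.0472.
z* = 2.576; margin = 2.576 × 1.0472 = 2.6976.
Difference = 113.6 − 136.0 = -22.4000.
-22.4000 ± 2.6976 → (-25.10, -19.70).

(-25.10, -19.70)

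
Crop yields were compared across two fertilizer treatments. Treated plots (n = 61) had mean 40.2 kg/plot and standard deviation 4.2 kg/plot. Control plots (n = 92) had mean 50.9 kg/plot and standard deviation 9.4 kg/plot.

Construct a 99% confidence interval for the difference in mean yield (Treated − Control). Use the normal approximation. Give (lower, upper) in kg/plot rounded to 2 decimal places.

Standard errors of each mean: 4.2/√61 = 0.5378 and 9.4/√92 = 0.9800.
SE(x̄₁ − x̄₂) = √(0.5378² + 0.9800²) = 1.1179 for independent samples with unequal variances.
With z* = 2.576, the margin is 2.576 × 1.1179 = 2.8797.
x̄₁ − x̄₂ = 40.2 − 50.9 = -10.7000; the interval is -10.7000 ± 2.8797 = (-13.58, -7.82).

(-13.58, -7.82)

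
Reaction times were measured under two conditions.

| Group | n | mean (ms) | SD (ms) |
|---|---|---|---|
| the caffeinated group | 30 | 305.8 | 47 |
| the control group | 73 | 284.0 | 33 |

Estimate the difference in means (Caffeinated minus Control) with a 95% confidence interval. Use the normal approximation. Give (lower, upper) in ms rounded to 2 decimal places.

(3.36, 40.24)

Per-group SEs: s₁/√n₁ = 47/√30 = 8.5810, s₂/√n₂ = 33/√73 = 3.8624.
Unpooled SE of the difference: √(73.633561 + 14.91813376) = 9.4102.
Margin of error = z* · SE = 1.960 × 9.4102 = 18.4440.
x̄₁ − x̄₂ = 305.8 − 284.0 = 21.8000.
CI: 21.8000 ± 18.4440 = (3.36, 40.24).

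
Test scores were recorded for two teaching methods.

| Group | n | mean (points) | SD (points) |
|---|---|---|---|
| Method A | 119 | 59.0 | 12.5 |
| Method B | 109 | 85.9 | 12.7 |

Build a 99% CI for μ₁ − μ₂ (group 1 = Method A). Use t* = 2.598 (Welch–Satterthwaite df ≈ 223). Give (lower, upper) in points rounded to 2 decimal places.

SE₁ = s₁/√n₁ = 12.5/√119 = 1.1459; SE₂ = 12.7/√109 = 1.2164.
Independent samples, unequal variances: SE_diff = √(SE₁² + SE₂²) = √(1.31308681 + 1.47962896) = 1.6711.
t* = 2.598, so margin of error = 2.598 × 1.6711 = 4.3415.
Difference in means = 59.0 − 85.9 = -26.9000.
-26.9000 ± 4.3415 → (-31.24, -22.56).

(-31.24, -22.56)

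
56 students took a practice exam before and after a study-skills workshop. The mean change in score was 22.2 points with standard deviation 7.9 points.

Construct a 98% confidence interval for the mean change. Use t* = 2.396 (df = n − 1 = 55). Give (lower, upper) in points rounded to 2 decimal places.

(19.67, 24.73)

Paired design: SE = s_d/√n = 7.9/√56 = 1.0557.
t* = 2.396; margin of error = 2.396 × 1.0557 = 2.5295.
22.2 ± 2.5295 → (19.67, 24.73).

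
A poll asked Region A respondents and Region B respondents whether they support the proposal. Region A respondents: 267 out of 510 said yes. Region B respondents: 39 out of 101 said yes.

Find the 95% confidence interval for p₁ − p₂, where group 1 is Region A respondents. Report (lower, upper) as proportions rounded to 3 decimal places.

(0.033, 0.242)

First, p̂₁ = 267/510 = 0.5235; p̂₂ = 39/101 = 0.3861.
The two standard errors are √(0.5235×0.4765/510) = 0.02212 and √(0.3861×0.6139/101) = 0.04844.
Because the samples are independent, SE_diff = √(0.02212² + 0.04844²) = 0.05325.
Using z* = 1.960 for 95%, ME = 1.960 × 0.05325 = 0.10437.
p̂₁ − p̂₂ = 0.1374; interval 0.1374 ± 0.10437 gives (0.033, 0.242).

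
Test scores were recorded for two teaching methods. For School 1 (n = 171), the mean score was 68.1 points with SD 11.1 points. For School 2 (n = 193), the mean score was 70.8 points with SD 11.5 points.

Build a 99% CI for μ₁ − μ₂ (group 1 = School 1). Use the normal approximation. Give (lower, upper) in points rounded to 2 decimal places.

(-5.75, 0.35)

Per-group SEs: s₁/√n₁ = 11.1/√171 = 0.8488, s₂/√n₂ = 11.5/√193 = 0.8278.
Unpooled SE of the difference: √(0.72046144 + 0.68525284) = 1.1856.
Margin of error = z* · SE = 2.576 × 1.1856 = 3.0541.
x̄₁ − x̄₂ = 68.1 − 70.8 = -2.7000.
CI: -2.7000 ± 3.0541 = (-5.75, 0.35).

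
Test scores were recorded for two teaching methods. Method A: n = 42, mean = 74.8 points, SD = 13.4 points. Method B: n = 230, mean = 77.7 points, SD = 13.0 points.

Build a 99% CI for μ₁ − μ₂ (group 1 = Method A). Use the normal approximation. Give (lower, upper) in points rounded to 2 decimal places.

Standard errors of each mean: 13.4/√42 = 2.0677 and 13.0/√230 = 0.8572.
SE(x̄₁ − x̄₂) = √(2.0677² + 0.8572²) = 2.2383 for independent samples with unequal variances.
With z* = 2.576, the margin is 2.576 × 2.2383 = 5.7659.
x̄₁ − x̄₂ = 74.8 − 77.7 = -2.9000; the interval is -2.9000 ± 5.7659 = (-8.67, 2.87).

(-8.67, 2.87)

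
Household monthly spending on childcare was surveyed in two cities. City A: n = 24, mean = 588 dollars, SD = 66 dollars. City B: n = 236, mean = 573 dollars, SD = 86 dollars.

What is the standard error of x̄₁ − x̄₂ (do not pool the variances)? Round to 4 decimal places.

SE₁ = s₁/√n₁ = 66/√24 = 13.4722; SE₂ = 86/√236 = 5.5981.
Independent samples, unequal variances: SE_diff = √(SE₁² + SE₂²) = √(181.50017284 + 31.33872361) = 14.5890.

14.5890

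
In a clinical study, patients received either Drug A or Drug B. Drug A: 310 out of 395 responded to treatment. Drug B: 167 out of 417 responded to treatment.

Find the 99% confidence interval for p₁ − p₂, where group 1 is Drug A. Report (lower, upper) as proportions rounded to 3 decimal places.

p̂₁ = 310/395 = 0.7848 and p̂₂ = 167/417 = 0.4005.
SE₁ = √(p̂₁(1−p̂₁)/n₁) = √(0.7848·0.2152/395) = 0.02068; SE₂ = √(0.4005·0.5995/417) = 0.02400.
Independent samples: SE of the difference = √(SE₁² + SE₂²) = √(0.0004276624 + 0.000576) = 0.03168.
z* for 99% confidence is 2.576, so the margin of error is 2.576 × 0.03168 = 0.08161.
Point estimate p̂₁ − p̂₂ = 0.7848 − 0.4005 = 0.3843.
0.3843 ± 0.08161 → (0.303, 0.466).

(0.303, 0.466)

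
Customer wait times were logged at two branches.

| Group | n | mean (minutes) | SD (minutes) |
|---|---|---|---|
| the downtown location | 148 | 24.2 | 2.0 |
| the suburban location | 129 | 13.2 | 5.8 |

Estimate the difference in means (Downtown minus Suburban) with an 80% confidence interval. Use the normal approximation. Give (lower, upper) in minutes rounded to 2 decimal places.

Per-group SEs: s₁/√n₁ = 2.0/√148 = 0.1644, s₂/√n₂ = 5.8/√129 = 0.5107.
Unpooled SE of the difference: √(0.02702736 + 0.26081449) = 0.5365.
Margin of error = z* · SE = 1.282 × 0.5365 = 0.6878.
x̄₁ − x̄₂ = 24.2 − 13.2 = 11.0000.
CI: 11.0000 ± 0.6878 = (10.31, 11.69).

(10.31, 11.69)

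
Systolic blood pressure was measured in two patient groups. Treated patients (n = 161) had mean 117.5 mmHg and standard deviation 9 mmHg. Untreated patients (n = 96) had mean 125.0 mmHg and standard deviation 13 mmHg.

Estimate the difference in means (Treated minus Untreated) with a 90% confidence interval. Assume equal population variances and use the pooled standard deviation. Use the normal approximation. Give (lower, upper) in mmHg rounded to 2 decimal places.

(-9.76, -5.24)

Pooled variance s_p² = [160·9² + 95·13²] / (161+96−2) = 113.7843, so s_p = 10.6670.
SE_diff = s_p·√(1/n₁ + 1/n₂) = 10.6670·√(1/161 + 1/96) = 1.3755.
z* = 1.645; margin = 1.645 × 1.3755 = 2.2627.
Difference = 117.5 − 125.0 = -7.5000.
-7.5000 ± 2.2627 → (-9.76, -5.24).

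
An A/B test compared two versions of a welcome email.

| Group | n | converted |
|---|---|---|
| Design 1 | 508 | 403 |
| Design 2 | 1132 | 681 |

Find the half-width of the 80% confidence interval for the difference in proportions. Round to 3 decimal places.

0.030

First, p̂₁ = 403/508 = 0.7933; p̂₂ = 681/1132 = 0.6016.
The two standard errors are √(0.7933×0.2067/508) = 0.01797 and √(0.6016×0.3984/1132) = 0.01455.
Because the samples are independent, SE_diff = √(0.01797² + 0.01455²) = 0.02312.
Using z* = 1.282 for 80%, ME = 1.282 × 0.02312 = 0.02964.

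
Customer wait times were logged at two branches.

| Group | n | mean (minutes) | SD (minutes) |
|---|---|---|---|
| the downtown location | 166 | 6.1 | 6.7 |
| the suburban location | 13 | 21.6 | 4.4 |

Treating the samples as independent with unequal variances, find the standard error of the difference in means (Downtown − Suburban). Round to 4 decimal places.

1.3265

Per-group SEs: s₁/√n₁ = 6.7/√166 = 0.5200, s₂/√n₂ = 4.4/√13 = 1.2203.
Unpooled SE of the difference: √(0.2704 + 1.48913209) = 1.3265.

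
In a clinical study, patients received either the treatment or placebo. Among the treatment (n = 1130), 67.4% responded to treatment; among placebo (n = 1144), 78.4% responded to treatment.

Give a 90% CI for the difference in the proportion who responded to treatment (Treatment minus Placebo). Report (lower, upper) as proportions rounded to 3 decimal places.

(-0.140, -0.080)

SE₁ = √(p̂₁(1−p̂₁)/n₁) = √(0.6740·0.3260/1130) = 0.01394; SE₂ = √(0.7840·0.2160/1144) = 0.01217.
Independent samples: SE of the difference = √(SE₁² + SE₂²) = √(0.0001943236 + 0.0001481089) = 0.01850.
z* for 90% confidence is 1.645, so the margin of error is 1.645 × 0.01850 = 0.03043.
Point estimate p̂₁ − p̂₂ = 0.6740 − 0.7840 = -0.1100.
-0.1100 ± 0.03043 → (-0.140, -0.080).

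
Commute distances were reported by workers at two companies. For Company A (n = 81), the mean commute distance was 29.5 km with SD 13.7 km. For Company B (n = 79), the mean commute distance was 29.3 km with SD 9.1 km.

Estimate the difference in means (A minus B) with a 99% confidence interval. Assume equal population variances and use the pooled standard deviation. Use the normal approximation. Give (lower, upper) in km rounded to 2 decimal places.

s_p = √[((n₁−1)s₁² + (n₂−1)s₂²)/(n₁+n₂−2)] = √[(80·13.7² + 78·9.1²)/158] = 11.6582.
SE = 11.6582·√(1/81 + 1/79) = 1.8435.
With z* = 2.576, margin = 2.576 × 1.8435 = 4.7489.
x̄₁ − x̄₂ = 29.5 − 29.3 = 0.2000; interval 0.2000 ± 4.7489 = (-4.55, 4.95).

(-4.55, 4.95)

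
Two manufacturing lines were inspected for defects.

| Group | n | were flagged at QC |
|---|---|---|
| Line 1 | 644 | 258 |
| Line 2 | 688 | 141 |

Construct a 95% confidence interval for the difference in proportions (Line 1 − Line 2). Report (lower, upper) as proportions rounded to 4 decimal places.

(0.1473, 0.2441)

Sample proportions: 258/644 = 0.4006, 141/688 = 0.2049.
Each SE is √(p̂(1−p̂)/n): √(0.4006·0.5994/644) = 0.01931 and √(0.2049·0.7951/688) = 0.01539.
SE(p̂₁ − p̂₂) = √(SE₁² + SE₂²) = √(0.0003728761 + 0.0002368521) = 0.02469, since the two samples are independent.
At 95% confidence z* = 1.960; margin = 1.960 × 0.02469 = 0.04839.
The difference is 0.4006 − 0.2049 = 0.1957, so the interval is 0.1957 ± 0.04839 = (0.1473, 0.2441).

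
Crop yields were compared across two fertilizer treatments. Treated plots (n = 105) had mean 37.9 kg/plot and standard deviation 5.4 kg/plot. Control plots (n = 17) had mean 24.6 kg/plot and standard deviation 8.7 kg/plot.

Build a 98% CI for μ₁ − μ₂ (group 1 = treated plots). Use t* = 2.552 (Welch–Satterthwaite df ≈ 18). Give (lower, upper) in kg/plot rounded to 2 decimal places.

SE₁ = s₁/√n₁ = 5.4/√105 = 0.5270; SE₂ = 8.7/√17 = 2.1101.
Independent samples, unequal variances: SE_diff = √(SE₁² + SE₂²) = √(0.277729 + 4.45252201) = 2.1749.
t* = 2.552, so margin of error = 2.552 × 2.1749 = 5.5503.
Difference in means = 37.9 − 24.6 = 13.3000.
13.3000 ± 5.5503 → (7.75, 18.85).

(7.75, 18.85)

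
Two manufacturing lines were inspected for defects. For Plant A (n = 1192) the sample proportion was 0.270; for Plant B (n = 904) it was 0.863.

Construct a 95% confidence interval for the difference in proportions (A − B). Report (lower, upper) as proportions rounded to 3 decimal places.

Each SE is √(p̂(1−p̂)/n): √(0.2700·0.7300/1192) = 0.01286 and √(0.8630·0.1370/904) = 0.01144.
SE(p̂₁ − p̂₂) = √(SE₁² + SE₂²) = √(0.0001653796 + 0.0001308736) = 0.01721, since the two samples are independent.
At 95% confidence z* = 1.960; margin = 1.960 × 0.01721 = 0.03373.
The difference is 0.2700 − 0.8630 = -0.5930, so the interval is -0.5930 ± 0.03373 = (-0.627, -0.559).

(-0.627, -0.559)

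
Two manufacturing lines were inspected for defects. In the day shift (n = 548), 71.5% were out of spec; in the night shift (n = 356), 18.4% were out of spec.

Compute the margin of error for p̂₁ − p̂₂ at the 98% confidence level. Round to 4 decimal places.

The two standard errors are √(0.7150×0.2850/548) = 0.01928 and √(0.1840×0.8160/356) = 0.02054.
Because the samples are independent, SE_diff = √(0.01928² + 0.02054²) = 0.02817.
Using z* = 2.326 for 98%, ME = 2.326 × 0.02817 = 0.06552.

0.0655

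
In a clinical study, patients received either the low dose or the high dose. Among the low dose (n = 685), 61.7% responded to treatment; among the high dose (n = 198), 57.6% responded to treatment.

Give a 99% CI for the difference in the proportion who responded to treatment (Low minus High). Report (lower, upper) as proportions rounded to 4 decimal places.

Each SE is √(p̂(1−p̂)/n): √(0.6170·0.3830/685) = 0.01857 and √(0.5760·0.4240/198) = 0.03512.
SE(p̂₁ − p̂₂) = √(SE₁² + SE₂²) = √(0.0003448449 + 0.0012334144) = 0.03973, since the two samples are independent.
At 99% confidence z* = 2.576; margin = 2.576 × 0.03973 = 0.10234.
The difference is 0.6170 − 0.5760 = 0.0410, so the interval is 0.0410 ± 0.10234 = (-0.0613, 0.1433).

(-0.0613, 0.1433)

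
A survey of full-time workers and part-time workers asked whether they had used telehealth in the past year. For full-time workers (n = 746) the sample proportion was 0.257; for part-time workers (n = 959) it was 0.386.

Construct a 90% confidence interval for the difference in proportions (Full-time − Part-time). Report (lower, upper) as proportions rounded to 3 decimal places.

The two standard errors are √(0.2570×0.7430/746) = 0.01600 and √(0.3860×0.6140/959) = 0.01572.
Because the samples are independent, SE_diff = √(0.01600² + 0.01572²) = 0.02243.
Using z* = 1.645 for 90%, ME = 1.645 × 0.02243 = 0.03690.
p̂₁ − p̂₂ = -0.1290; interval -0.1290 ± 0.03690 gives (-0.166, -0.092).

(-0.166, -0.092)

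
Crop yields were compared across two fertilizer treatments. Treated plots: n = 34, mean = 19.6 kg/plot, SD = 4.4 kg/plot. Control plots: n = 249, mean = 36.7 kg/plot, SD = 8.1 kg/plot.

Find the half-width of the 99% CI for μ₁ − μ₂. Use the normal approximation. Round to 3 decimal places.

2.351

SE₁ = s₁/√n₁ = 4.4/√34 = 0.7546; SE₂ = 8.1/√249 = 0.5133.
Independent samples, unequal variances: SE_diff = √(SE₁² + SE₂²) = √(0.56942116 + 0.26347689) = 0.9126.
z* = 2.576, so margin of error = 2.576 × 0.9126 = 2.3509.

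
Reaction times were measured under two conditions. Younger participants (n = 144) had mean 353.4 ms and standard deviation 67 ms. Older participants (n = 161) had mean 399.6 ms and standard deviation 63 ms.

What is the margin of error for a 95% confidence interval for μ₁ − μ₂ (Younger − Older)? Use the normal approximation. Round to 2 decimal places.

14.64

Standard errors of each mean: 67/√144 = 5.5833 and 63/√161 = 4.9651.
SE(x̄₁ − x̄₂) = √(5.5833² + 4.9651²) = 7.4716 for independent samples with unequal variances.
With z* = 1.960, the margin is 1.960 × 7.4716 = 14.6443.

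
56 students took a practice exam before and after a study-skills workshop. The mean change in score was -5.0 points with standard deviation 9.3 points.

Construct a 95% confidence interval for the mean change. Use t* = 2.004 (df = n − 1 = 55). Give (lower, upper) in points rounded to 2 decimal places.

(-7.49, -2.51)

This is a matched-pairs design, so SE = s_d/√n = 9.3/√56 = 1.2428.
Margin = 2.004 × 1.2428 = 2.4906; the interval is -5.0 ± 2.4906 = (-7.49, -2.51).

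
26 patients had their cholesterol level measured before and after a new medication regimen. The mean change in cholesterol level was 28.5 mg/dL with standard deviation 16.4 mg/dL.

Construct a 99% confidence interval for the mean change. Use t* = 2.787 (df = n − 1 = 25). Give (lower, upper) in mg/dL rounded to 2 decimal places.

(19.54, 37.46)

This is a matched-pairs design, so SE = s_d/√n = 16.4/√26 = 3.2163.
Margin = 2.787 × 3.2163 = 8.9638; the interval is 28.5 ± 8.9638 = (19.54, 37.46).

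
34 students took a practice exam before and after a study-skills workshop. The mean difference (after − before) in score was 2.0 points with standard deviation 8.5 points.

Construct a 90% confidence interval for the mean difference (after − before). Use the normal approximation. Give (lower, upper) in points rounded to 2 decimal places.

(-0.40, 4.40)

Paired design: SE = s_d/√n = 8.5/√34 = 1.4577.
z* = 1.645; margin of error = 1.645 × 1.4577 = 2.3979.
2.0 ± 2.3979 → (-0.40, 4.40).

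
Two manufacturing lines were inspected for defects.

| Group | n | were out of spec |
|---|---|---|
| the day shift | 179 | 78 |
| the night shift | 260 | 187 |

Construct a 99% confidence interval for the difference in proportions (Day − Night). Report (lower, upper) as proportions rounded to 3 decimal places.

p̂₁ = 78/179 = 0.4358 and p̂₂ = 187/260 = 0.7192.
SE₁ = √(p̂₁(1−p̂₁)/n₁) = √(0.4358·0.5642/179) = 0.03706; SE₂ = √(0.7192·0.2808/260) = 0.02787.
Independent samples: SE of the difference = √(SE₁² + SE₂²) = √(0.0013734436 + 0.0007767369) = 0.04637.
z* for 99% confidence is 2.576, so the margin of error is 2.576 × 0.04637 = 0.11945.
Point estimate p̂₁ − p̂₂ = 0.4358 − 0.7192 = -0.2834.
-0.2834 ± 0.11945 → (-0.403, -0.164).

(-0.403, -0.164)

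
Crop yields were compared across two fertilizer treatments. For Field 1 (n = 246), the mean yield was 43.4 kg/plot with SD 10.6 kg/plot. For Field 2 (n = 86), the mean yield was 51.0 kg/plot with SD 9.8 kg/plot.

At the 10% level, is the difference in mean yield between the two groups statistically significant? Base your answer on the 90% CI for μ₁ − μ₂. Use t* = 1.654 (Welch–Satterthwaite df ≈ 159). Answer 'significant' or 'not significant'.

significant

SE₁ = s₁/√n₁ = 10.6/√246 = 0.6758; SE₂ = 9.8/√86 = 1.0568.
Independent samples, unequal variances: SE_diff = √(SE₁² + SE₂²) = √(0.45670564 + 1.11682624) = 1.2544.
t* = 1.654, so margin of error = 1.654 × 1.2544 = 2.0748.
Difference in means = 43.4 − 51.0 = -7.6000.
-7.6000 ± 2.0748 → (-9.6748, -5.5252).
The interval (-9.6748, -5.5252) does not contain 0, so the difference is significant.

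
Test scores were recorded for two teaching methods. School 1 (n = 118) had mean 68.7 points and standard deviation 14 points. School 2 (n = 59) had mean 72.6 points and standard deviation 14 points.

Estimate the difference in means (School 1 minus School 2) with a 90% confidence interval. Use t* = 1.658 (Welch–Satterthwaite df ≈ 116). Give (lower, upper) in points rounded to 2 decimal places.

(-7.60, -0.20)

Per-group SEs: s₁/√n₁ = 14/√118 = 1.2888, s₂/√n₂ = 14/√59 = 1.8226.
Unpooled SE of the difference: √(1.66100544 + 3.32187076) = 2.2322.
Margin of error = t* · SE = 1.658 × 2.2322 = 3.7010.
x̄₁ − x̄₂ = 68.7 − 72.6 = -3.9000.
CI: -3.9000 ± 3.7010 = (-7.60, -0.20).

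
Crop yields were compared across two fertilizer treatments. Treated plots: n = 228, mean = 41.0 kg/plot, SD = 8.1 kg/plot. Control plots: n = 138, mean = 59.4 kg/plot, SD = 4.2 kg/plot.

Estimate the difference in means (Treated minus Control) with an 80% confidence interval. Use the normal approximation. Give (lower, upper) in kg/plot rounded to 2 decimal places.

Standard errors of each mean: 8.1/√228 = 0.5364 and 4.2/√138 = 0.3575.
SE(x̄₁ − x̄₂) = √(0.5364² + 0.3575²) = 0.6446 for independent samples with unequal variances.
With z* = 1.282, the margin is 1.282 × 0.6446 = 0.8264.
x̄₁ − x̄₂ = 41.0 − 59.4 = -18.4000; the interval is -18.4000 ± 0.8264 = (-19.23, -17.57).

(-19.23, -17.57)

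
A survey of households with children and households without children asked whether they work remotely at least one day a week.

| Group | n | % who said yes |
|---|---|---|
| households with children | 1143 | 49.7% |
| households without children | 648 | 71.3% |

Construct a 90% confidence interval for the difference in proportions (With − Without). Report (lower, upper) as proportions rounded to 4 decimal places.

SE₁ = √(p̂₁(1−p̂₁)/n₁) = √(0.4970·0.5030/1143) = 0.01479; SE₂ = √(0.7130·0.2870/648) = 0.01777.
Independent samples: SE of the difference = √(SE₁² + SE₂²) = √(0.0002187441 + 0.0003157729) = 0.02312.
z* for 90% confidence is 1.645, so the margin of error is 1.645 × 0.02312 = 0.03803.
Point estimate p̂₁ − p̂₂ = 0.4970 − 0.7130 = -0.2160.
-0.2160 ± 0.03803 → (-0.2540, -0.1780).

(-0.2540, -0.1780)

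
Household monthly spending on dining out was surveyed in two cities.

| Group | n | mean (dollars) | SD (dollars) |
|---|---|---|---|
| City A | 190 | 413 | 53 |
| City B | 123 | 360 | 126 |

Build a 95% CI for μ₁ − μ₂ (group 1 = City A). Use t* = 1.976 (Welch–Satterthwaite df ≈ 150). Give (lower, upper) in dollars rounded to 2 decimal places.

(29.30, 76.70)

Per-group SEs: s₁/√n₁ = 53/√190 = 3.8450, s₂/√n₂ = 126/√123 = 11.3610.
Unpooled SE of the difference: √(14.784025 + 129.072321) = 11.9940.
Margin of error = t* · SE = 1.976 × 11.9940 = 23.7001.
x̄₁ − x̄₂ = 413 − 360 = 53.0000.
CI: 53.0000 ± 23.7001 = (29.30, 76.70).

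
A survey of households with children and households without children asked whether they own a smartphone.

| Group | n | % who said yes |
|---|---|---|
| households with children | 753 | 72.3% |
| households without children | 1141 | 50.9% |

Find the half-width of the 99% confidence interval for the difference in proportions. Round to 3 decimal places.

SE₁ = √(p̂₁(1−p̂₁)/n₁) = √(0.7230·0.2770/753) = 0.01631; SE₂ = √(0.5090·0.4910/1141) = 0.01480.
Independent samples: SE of the difference = √(SE₁² + SE₂²) = √(0.0002660161 + 0.00021904) = 0.02202.
z* for 99% confidence is 2.576, so the margin of error is 2.576 × 0.02202 = 0.05672.

0.057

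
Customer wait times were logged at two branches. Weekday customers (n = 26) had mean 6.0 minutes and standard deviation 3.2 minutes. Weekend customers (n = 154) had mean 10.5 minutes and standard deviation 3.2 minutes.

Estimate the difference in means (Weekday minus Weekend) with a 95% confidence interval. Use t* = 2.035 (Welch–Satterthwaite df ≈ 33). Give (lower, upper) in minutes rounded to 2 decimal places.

(-5.88, -3.12)

Standard errors of each mean: 3.2/√26 = 0.6276 and 3.2/√154 = 0.2579.
SE(x̄₁ − x̄₂) = √(0.6276² + 0.2579²) = 0.6785 for independent samples with unequal variances.
With t* = 2.035, the margin is 2.035 × 0.6785 = 1.3807.
x̄₁ − x̄₂ = 6.0 − 10.5 = -4.5000; the interval is -4.5000 ± 1.3807 = (-5.88, -3.12).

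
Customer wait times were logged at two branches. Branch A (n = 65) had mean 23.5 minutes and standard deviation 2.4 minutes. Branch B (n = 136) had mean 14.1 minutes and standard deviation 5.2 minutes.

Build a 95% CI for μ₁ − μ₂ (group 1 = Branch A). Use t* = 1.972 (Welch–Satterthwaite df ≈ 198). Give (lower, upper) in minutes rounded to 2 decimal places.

(8.34, 10.46)

Per-group SEs: s₁/√n₁ = 2.4/√65 = 0.2977, s₂/√n₂ = 5.2/√136 = 0.4459.
Unpooled SE of the difference: √(0.08862529 + 0.19882681) = 0.5361.
Margin of error = t* · SE = 1.972 × 0.5361 = 1.0572.
x̄₁ − x̄₂ = 23.5 − 14.1 = 9.4000.
CI: 9.4000 ± 1.0572 = (8.34, 10.46).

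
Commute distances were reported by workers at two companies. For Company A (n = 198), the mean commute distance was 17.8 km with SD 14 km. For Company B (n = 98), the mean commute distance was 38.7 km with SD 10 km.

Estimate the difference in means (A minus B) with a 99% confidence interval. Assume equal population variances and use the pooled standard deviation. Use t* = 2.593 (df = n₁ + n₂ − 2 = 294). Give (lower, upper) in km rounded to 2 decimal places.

Pooled variance s_p² = [197·14² + 97·10²] / (198+98−2) = 164.3265, so s_p = 12.8190.
SE_diff = s_p·√(1/n₁ + 1/n₂) = 12.8190·√(1/198 + 1/98) = 1.5833.
t* = 2.593; margin = 2.593 × 1.5833 = 4.1055.
Difference = 17.8 − 38.7 = -20.9000.
-20.9000 ± 4.1055 → (-25.01, -16.79).

(-25.01, -16.79)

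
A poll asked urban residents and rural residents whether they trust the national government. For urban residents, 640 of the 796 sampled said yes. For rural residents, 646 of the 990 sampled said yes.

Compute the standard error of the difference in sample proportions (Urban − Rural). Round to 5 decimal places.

0.02066

First, p̂₁ = 640/796 = 0.8040; p̂₂ = 646/990 = 0.6525.
The two standard errors are √(0.8040×0.1960/796) = 0.01407 and √(0.6525×0.3475/990) = 0.01513.
Because the samples are independent, SE_diff = √(0.01407² + 0.01513²) = 0.02066.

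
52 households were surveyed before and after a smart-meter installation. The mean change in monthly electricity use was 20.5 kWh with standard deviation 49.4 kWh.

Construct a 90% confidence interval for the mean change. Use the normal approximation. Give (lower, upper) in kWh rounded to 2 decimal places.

(9.23, 31.77)

This is a matched-pairs design, so SE = s_d/√n = 49.4/√52 = 6.8505.
Margin = 1.645 × 6.8505 = 11.2691; the interval is 20.5 ± 11.2691 = (9.23, 31.77).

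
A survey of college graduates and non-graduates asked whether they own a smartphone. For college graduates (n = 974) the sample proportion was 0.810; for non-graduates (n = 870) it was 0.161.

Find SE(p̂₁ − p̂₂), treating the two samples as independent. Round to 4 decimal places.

0.0177

Each SE is √(p̂(1−p̂)/n): √(0.8100·0.1900/974) = 0.01257 and √(0.1610·0.8390/870) = 0.01246.
SE(p̂₁ − p̂₂) = √(SE₁² + SE₂²) = √(0.0001580049 + 0.0001552516) = 0.01770, since the two samples are independent.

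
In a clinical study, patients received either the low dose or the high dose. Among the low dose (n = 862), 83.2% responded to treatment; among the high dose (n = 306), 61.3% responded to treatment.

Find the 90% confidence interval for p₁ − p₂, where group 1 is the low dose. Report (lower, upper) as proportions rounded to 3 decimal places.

(0.169, 0.269)

Each SE is √(p̂(1−p̂)/n): √(0.8320·0.1680/862) = 0.01273 and √(0.6130·0.3870/306) = 0.02784.
SE(p̂₁ − p̂₂) = √(SE₁² + SE₂²) = √(0.0001620529 + 0.0007750656) = 0.03061, since the two samples are independent.
At 90% confidence z* = 1.645; margin = 1.645 × 0.03061 = 0.05035.
The difference is 0.8320 − 0.6130 = 0.2190, so the interval is 0.2190 ± 0.05035 = (0.169, 0.269).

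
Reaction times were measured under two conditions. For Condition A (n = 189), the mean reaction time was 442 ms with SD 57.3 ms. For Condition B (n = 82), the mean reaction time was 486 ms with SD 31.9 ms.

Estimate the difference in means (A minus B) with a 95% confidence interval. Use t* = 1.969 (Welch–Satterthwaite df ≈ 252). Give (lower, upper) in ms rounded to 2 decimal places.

(-54.75, -33.25)

Per-group SEs: s₁/√n₁ = 57.3/√189 = 4.1680, s₂/√n₂ = 31.9/√82 = 3.5228.
Unpooled SE of the difference: √(17.372224 + 12.41011984) = 5.4573.
Margin of error = t* · SE = 1.969 × 5.4573 = 10.7454.
x̄₁ − x̄₂ = 442 − 486 = -44.0000.
CI: -44.0000 ± 10.7454 = (-54.75, -33.25).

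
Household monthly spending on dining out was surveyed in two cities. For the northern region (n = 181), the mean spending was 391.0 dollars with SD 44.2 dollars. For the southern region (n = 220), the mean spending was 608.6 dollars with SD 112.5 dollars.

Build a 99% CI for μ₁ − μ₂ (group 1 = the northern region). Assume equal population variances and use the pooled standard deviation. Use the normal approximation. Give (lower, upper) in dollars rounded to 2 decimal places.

Pooled variance s_p² = [180·44.2² + 219·112.5²] / (181+220−2) = 7828.0049, so s_p = 88.4760.
SE_diff = s_p·√(1/n₁ + 1/n₂) = 88.4760·√(1/181 + 1/220) = 8.8787.
z* = 2.576; margin = 2.576 × 8.8787 = 22.8715.
Difference = 391.0 − 608.6 = -217.6000.
-217.6000 ± 22.8715 → (-240.47, -194.73).

(-240.47, -194.73)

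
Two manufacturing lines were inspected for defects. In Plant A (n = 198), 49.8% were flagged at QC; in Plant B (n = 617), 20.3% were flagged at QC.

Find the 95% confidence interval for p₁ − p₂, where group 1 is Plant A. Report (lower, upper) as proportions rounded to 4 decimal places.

SE₁ = √(p̂₁(1−p̂₁)/n₁) = √(0.4980·0.5020/198) = 0.03553; SE₂ = √(0.2030·0.7970/617) = 0.01619.
Independent samples: SE of the difference = √(SE₁² + SE₂²) = √(0.0012623809 + 0.0002621161) = 0.03904.
z* for 95% confidence is 1.960, so the margin of error is 1.960 × 0.03904 = 0.07652.
Point estimate p̂₁ − p̂₂ = 0.4980 − 0.2030 = 0.2950.
0.2950 ± 0.07652 → (0.2185, 0.3715).

(0.2185, 0.3715)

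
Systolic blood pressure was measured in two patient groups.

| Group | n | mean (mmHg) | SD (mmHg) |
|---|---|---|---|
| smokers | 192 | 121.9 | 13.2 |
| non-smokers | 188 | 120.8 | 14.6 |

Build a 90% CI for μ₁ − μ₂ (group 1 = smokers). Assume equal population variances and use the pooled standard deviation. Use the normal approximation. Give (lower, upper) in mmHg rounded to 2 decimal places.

s_p = √[((n₁−1)s₁² + (n₂−1)s₂²)/(n₁+n₂−2)] = √[(191·13.2² + 187·14.6²)/378] = 13.9102.
SE = 13.9102·√(1/192 + 1/188) = 1.4272.
With z* = 1.645, margin = 1.645 × 1.4272 = 2.3477.
x̄₁ − x̄₂ = 121.9 − 120.8 = 1.1000; interval 1.1000 ± 2.3477 = (-1.25, 3.45).

(-1.25, 3.45)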